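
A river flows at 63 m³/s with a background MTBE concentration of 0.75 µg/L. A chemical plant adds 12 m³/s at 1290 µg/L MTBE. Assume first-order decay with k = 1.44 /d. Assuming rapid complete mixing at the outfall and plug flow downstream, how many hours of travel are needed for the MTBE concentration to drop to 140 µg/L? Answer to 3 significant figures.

6.52 h

After mixing, C = (63.00·0.7500 + 12.00·1290) / 75.00 = 15530/75.00 = 207.0 µg/L.
207.0·exp(−k·t) = 140 → t = ln(207.0/140)/k = 23470 s = 6.520 h.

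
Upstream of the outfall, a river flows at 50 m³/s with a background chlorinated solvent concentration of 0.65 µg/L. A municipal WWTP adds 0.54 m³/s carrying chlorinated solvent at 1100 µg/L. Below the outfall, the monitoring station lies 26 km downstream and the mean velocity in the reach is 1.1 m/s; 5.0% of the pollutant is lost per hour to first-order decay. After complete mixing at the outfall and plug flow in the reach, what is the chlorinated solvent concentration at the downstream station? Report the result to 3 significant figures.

8.85 µg/L

Conservation of mass: C = (50.00·0.6500 + 0.5400·1100) / 50.54 = 626.5/50.54 = 12.40 µg/L.
Travel time t = 26·1000 / 1.1 = 23640 s = 6.566 h.
5.0%/h lost → k = −ln(1 − 0.05) = 0.05129 h⁻¹.
First-order decay: C = 12.40·exp(−k·t) = 12.40·0.7141 = 8.852 µg/L.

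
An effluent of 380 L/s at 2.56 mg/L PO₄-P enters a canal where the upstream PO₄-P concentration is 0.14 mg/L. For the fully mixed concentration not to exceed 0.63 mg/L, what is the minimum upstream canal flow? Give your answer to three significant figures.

Set C_mix = 0.63: (Q·0.1400 + 380.0·2.560) / (Q + 380.0) = 0.63
→ Q = 380.0·(2.560 − 0.63)/(0.63 − 0.1400) = 1497 L/s.

1500 L/s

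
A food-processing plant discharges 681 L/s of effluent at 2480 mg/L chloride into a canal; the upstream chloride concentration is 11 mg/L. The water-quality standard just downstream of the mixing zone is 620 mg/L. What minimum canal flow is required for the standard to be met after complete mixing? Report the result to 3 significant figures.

Set C_mix = 620: (Q·11.00 + 681.0·2480) / (Q + 681.0) = 620
→ Q = 681.0·(2480 − 620)/(620 − 11.00) = 2080 L/s.

2080 L/s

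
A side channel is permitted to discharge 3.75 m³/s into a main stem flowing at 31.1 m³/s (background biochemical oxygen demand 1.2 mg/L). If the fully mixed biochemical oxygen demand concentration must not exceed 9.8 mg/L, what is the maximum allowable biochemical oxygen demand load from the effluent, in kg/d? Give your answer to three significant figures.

Mass balance at the limit: 31.10·1.200 + 3.750·Cₑ = 34.85·9.8 → Cₑ = 81.12 mg/L.
Load = 3.750 m³/s × 81.12 g/m³ × 86 400 s/d = 26280 kg/d.

26300 kg/d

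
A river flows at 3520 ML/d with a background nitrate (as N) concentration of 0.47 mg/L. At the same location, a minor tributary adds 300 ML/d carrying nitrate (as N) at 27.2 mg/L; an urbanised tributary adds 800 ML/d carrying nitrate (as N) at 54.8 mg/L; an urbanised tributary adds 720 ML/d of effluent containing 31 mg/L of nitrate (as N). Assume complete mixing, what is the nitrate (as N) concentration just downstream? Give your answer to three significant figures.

Mixed concentration C = ΣQC/ΣQ = (3520·0.4700 + 300.0·27.20 + 800.0·54.80 + 720.0·31.00) / 5340 = 75970/5340 = 14.23 mg/L.

14.2 mg/L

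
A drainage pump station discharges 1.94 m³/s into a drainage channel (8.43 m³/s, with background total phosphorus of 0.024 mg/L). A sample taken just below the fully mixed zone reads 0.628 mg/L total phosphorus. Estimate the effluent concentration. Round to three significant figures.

Mass balance: 8.430·0.02400 + 1.940·Cₑ = 10.37·0.6280
→ Cₑ = (10.37·0.6280 − 8.430·0.02400) / 1.940 = 3.253 mg/L.

3.25 mg/L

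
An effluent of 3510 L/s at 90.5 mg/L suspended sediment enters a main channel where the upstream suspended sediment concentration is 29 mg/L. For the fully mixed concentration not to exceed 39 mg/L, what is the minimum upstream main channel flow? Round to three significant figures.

18100 L/s

Set C_mix = 39: (Q·29.00 + 3510·90.50) / (Q + 3510) = 39
→ Q = 3510·(90.50 − 39)/(39 − 29.00) = 18080 L/s.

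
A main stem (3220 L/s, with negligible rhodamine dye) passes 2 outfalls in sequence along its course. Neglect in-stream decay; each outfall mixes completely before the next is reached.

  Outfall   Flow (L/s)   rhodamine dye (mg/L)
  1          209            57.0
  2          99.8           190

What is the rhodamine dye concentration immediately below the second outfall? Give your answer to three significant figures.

8.75 mg/L

Outfall 1: combined Q = 3429 L/s; C = (3220·0 + 209.0·57.00)/3429 = 3.474 mg/L.
Outfall 2: combined Q = 3529 L/s; C = (3429·3.474 + 99.80·190.0)/3529 = 8.749 mg/L.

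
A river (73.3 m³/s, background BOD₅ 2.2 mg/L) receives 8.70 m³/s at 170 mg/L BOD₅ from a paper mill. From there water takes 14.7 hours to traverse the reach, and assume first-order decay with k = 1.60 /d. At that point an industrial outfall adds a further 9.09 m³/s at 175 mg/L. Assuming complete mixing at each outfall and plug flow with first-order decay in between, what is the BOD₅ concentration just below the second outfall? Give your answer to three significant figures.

Mass balance: C = (73.30·2.200 + 8.700·170.0) / 82.00 = 1640/82.00 = 20.00 mg/L; combined flow 82.00 m³/s.
Decay over the reach: 20.00·exp(−kt) = 20.00·0.3753 = 7.507 mg/L.
At the second outfall, C = (82.00·7.507 + 9.090·175.0) / (82.00 + 9.090) = 24.22 mg/L.

24.2 mg/L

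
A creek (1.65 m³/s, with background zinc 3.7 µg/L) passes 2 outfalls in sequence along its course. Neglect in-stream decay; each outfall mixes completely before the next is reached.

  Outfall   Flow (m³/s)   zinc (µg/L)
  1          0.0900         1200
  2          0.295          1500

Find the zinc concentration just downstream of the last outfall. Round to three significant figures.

274 µg/L

Below outfall 1: Q → 1.740 m³/s, C = (1.650·3.700 + 0.09000·1200)/1.740 = 65.58 µg/L.
Below outfall 2: Q → 2.035 m³/s, C = (1.740·65.58 + 0.2950·1500)/2.035 = 273.5 µg/L.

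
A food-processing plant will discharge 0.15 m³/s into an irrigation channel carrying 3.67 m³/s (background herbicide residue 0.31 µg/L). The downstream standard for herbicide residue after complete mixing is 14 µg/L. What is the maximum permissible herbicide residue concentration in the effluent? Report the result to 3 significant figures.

349 µg/L

At the limit, (Qr·Cr + Qe·Cₑ)/(Qr + Qe) = 14:
Cₑ = (3.820·14 − 3.670·0.3100) / 0.1500 = 348.9 µg/L.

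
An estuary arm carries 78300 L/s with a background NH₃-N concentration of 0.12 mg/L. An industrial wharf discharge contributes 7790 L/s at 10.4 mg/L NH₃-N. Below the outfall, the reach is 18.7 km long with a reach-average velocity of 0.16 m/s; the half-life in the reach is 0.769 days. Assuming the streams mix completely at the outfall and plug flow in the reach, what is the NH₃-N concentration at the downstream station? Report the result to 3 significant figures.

0.310 mg/L

Mass balance: C = (78300·0.1200 + 7790·10.40) / 86090 = 90410/86090 = 1.050 mg/L.
Travel time t = 18.7·1000 / 0.16 = 116900 s = 32.47 h.
Half-life 0.769 d → k = ln 2 / 0.769 = 0.9014 d⁻¹.
Applying C = C₀e^(−kt): 1.050 × 0.2954 = 0.3103 mg/L.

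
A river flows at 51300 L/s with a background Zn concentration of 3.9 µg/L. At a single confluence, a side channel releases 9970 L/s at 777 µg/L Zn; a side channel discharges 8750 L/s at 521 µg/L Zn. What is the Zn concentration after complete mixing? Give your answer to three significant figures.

179 µg/L

After mixing, C = (51300·3.900 + 9970·777.0 + 8750·521.0) / 70020 = 12510000/70020 = 178.6 µg/L.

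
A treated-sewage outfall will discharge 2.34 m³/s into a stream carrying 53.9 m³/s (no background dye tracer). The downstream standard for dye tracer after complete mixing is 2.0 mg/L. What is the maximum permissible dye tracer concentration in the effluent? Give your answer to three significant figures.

At the limit, (Qr·Cr + Qe·Cₑ)/(Qr + Qe) = 2.0:
Cₑ = (56.24·2.0 − 53.90·0) / 2.340 = 48.07 mg/L.

48.1 mg/L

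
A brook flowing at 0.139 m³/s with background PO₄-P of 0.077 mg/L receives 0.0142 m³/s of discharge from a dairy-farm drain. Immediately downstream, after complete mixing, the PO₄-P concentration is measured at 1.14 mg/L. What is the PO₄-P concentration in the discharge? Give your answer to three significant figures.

Mass balance: 0.1390·0.07700 + 0.01420·Cₑ = 0.1532·1.140
→ Cₑ = (0.1532·1.140 − 0.1390·0.07700) / 0.01420 = 11.55 mg/L.

11.5 mg/L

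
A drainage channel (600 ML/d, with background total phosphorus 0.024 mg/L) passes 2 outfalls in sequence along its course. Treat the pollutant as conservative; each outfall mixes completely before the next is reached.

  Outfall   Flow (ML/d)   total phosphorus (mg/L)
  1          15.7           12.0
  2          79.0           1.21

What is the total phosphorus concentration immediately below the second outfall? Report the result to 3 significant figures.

0.430 mg/L

Outfall 1: combined Q = 615.7 ML/d; C = (600.0·0.02400 + 15.70·12.00)/615.7 = 0.3294 mg/L.
Outfall 2: combined Q = 694.7 ML/d; C = (615.7·0.3294 + 79.00·1.210)/694.7 = 0.4295 mg/L.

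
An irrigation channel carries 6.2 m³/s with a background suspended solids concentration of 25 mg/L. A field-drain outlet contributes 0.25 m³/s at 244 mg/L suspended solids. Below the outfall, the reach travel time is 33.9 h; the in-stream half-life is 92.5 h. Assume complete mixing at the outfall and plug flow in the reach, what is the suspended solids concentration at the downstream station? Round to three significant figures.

26.0 mg/L

Mass balance: C = (6.200·25.00 + 0.2500·244.0) / 6.450 = 216.0/6.450 = 33.49 mg/L.
Half-life 92.5 h → k = ln 2 / 92.5 = 0.007493 h⁻¹ = 0.1798 d⁻¹.
First-order decay: C = 33.49·exp(−k·t) = 33.49·0.7757 = 25.98 mg/L.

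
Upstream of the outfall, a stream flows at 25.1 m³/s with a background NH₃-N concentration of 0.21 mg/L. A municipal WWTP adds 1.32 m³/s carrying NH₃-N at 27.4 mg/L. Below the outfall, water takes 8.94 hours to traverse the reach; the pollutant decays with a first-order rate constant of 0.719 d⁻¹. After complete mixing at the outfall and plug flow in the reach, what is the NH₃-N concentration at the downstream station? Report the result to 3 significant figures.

After mixing, C = (25.10·0.2100 + 1.320·27.40) / 26.42 = 41.44/26.42 = 1.568 mg/L.
Decay over the reach: 1.568·exp(−kt) = 1.568·0.7650 = 1.200 mg/L.

1.20 mg/L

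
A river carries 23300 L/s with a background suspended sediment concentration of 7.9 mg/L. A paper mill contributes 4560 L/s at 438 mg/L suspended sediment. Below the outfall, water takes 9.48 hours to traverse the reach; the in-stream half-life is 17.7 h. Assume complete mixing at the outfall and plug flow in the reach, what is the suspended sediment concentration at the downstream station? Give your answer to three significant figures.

54.0 mg/L

Mixed concentration C = ΣQC/ΣQ = (23300·7.900 + 4560·438.0) / 27860 = 2181000/27860 = 78.30 mg/L.
Half-life 17.7 h → k = ln 2 / 17.7 = 0.03916 h⁻¹ = 0.9399 d⁻¹.
Applying C = C₀e^(−kt): 78.30 × 0.6899 = 54.02 mg/L.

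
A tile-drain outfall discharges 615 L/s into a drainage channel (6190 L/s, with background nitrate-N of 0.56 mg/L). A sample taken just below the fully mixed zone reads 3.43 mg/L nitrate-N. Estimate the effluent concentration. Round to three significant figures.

Mass balance: 6190·0.5600 + 615.0·Cₑ = 6805·3.430
→ Cₑ = (6805·3.430 − 6190·0.5600) / 615.0 = 32.32 mg/L.

32.3 mg/L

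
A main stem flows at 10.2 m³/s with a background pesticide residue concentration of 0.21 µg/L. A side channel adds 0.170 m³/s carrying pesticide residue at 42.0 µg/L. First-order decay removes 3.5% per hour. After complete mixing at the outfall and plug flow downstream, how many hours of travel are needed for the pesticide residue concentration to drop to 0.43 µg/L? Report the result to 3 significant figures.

20.6 h

Mass balance: C = (10.20·0.2100 + 0.1700·42.00) / 10.37 = 9.282/10.37 = 0.8951 µg/L.
3.5%/h lost → k = −ln(1 − 0.035) = 0.03563 h⁻¹.
0.8951·exp(−k·t) = 0.43 → t = ln(0.8951/0.43)/k = 74080 s = 20.58 h.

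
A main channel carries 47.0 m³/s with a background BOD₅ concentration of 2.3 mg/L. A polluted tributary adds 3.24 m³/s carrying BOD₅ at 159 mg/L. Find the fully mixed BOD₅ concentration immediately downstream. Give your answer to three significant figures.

12.4 mg/L

After mixing, C = (47.00·2.300 + 3.240·159.0) / 50.24 = 623.3/50.24 = 12.41 mg/L.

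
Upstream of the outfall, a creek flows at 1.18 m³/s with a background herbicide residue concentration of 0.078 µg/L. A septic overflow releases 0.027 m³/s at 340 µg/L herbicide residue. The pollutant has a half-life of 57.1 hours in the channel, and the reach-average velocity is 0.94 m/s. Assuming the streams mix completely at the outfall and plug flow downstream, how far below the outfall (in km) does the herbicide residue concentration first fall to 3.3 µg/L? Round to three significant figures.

236 km

Mass balance: C = (1.180·0.07800 + 0.02700·340.0) / 1.207 = 9.272/1.207 = 7.682 µg/L.
Half-life 57.1 h → k = ln 2 / 57.1 = 0.01214 h⁻¹ = 0.2913 d⁻¹.
Set 7.682·exp(−k·t) = 3.3 → t = ln(7.682/3.3)/k = 250600 s = 69.60 h.
Distance = v·t = 0.94·250600 = 235500 m = 235.5 km.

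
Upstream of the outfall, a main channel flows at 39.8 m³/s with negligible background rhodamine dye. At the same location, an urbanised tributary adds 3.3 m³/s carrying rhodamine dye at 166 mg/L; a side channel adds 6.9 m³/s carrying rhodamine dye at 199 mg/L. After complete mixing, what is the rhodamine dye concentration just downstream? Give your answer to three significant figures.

38.4 mg/L

Mass balance: C = (39.80·0 + 3.300·166.0 + 6.900·199.0) / 50.00 = 1921/50.00 = 38.42 mg/L.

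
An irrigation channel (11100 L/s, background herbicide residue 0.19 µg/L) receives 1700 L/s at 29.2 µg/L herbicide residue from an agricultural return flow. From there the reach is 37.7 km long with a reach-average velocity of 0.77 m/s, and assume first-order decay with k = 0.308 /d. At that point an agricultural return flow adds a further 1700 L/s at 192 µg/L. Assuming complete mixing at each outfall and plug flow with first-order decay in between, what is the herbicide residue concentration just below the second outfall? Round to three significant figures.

Mixed concentration C = ΣQC/ΣQ = (11100·0.1900 + 1700·29.20) / 12800 = 51750/12800 = 4.043 µg/L; combined flow 12800 L/s.
Travel time t = 37.7·1000 / 0.77 = 48960 s = 13.60 h.
Decay over the reach: 4.043·exp(−kt) = 4.043·0.8398 = 3.395 µg/L.
At the second outfall, C = (12800·3.395 + 1700·192.0) / (12800 + 1700) = 25.51 µg/L.

25.5 µg/L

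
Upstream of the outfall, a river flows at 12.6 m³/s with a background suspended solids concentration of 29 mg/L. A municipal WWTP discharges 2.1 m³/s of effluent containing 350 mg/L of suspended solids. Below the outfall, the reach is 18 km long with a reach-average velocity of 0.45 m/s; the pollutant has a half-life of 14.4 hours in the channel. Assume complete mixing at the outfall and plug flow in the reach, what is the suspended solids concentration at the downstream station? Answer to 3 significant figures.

After mixing, C = (12.60·29.00 + 2.100·350.0) / 14.70 = 1100/14.70 = 74.86 mg/L.
Travel time t = 18·1000 / 0.45 = 40000 s = 11.11 h.
Half-life 14.4 h → k = ln 2 / 14.4 = 0.04814 h⁻¹ = 1.155 d⁻¹.
After decay, C = 74.86 × e^(−kt) = 74.86 × 0.5858 = 43.85 mg/L.

43.8 mg/L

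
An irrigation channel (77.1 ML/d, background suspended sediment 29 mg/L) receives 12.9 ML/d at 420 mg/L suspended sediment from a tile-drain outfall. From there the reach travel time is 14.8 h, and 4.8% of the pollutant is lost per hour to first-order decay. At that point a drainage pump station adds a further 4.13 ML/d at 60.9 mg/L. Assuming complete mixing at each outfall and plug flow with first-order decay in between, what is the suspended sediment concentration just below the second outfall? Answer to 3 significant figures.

After mixing, C = (77.10·29.00 + 12.90·420.0) / 90.00 = 7654/90.00 = 85.04 mg/L; combined flow 90.00 ML/d.
4.8%/h lost → k = −ln(1 − 0.048) = 0.04919 h⁻¹.
Applying C = C₀e^(−kt): 85.04 × 0.4829 = 41.06 mg/L.
Second outfall: C = (90.00·41.06 + 4.130·60.90)/94.13 = 41.93 mg/L.

41.9 mg/L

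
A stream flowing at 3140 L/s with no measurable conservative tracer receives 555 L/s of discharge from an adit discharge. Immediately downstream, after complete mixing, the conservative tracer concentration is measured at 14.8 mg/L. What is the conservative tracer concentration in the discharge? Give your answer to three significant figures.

Mass balance: 3140·0 + 555.0·Cₑ = 3695·14.80
→ Cₑ = (3695·14.80 − 3140·0) / 555.0 = 98.53 mg/L.

98.5 mg/L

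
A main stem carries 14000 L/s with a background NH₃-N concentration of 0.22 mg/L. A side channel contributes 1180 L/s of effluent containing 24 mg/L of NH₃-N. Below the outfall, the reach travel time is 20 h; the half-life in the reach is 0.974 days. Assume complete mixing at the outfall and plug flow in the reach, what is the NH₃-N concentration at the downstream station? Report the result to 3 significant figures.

1.14 mg/L

After mixing, C = (14000·0.2200 + 1180·24.00) / 15180 = 31400/15180 = 2.069 mg/L.
Half-life 0.974 d → k = ln 2 / 0.974 = 0.7117 d⁻¹.
Applying C = C₀e^(−kt): 2.069 × 0.5526 = 1.143 mg/L.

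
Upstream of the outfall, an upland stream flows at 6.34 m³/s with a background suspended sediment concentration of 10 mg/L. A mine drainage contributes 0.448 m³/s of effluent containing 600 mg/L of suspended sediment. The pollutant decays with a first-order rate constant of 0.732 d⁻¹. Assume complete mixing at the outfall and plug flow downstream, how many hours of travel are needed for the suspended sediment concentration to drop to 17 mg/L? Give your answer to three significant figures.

34.7 h

Mass balance: C = (6.340·10.00 + 0.4480·600.0) / 6.788 = 332.2/6.788 = 48.94 mg/L.
48.94·exp(−k·t) = 17 → t = ln(48.94/17)/k = 124800 s = 34.67 h.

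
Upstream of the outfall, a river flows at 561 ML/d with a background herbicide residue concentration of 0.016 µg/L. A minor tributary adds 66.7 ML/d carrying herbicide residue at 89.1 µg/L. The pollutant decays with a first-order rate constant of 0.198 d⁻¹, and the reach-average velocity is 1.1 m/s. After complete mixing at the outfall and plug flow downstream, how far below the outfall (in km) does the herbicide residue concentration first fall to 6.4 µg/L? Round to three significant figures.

189 km

Mass balance: C = (561.0·0.01600 + 66.70·89.10) / 627.7 = 5952/627.7 = 9.482 µg/L.
Set 9.482·exp(−k·t) = 6.4 → t = ln(9.482/6.4)/k = 171500 s = 47.65 h.
Distance = v·t = 1.1·171500 = 188700 m = 188.7 km.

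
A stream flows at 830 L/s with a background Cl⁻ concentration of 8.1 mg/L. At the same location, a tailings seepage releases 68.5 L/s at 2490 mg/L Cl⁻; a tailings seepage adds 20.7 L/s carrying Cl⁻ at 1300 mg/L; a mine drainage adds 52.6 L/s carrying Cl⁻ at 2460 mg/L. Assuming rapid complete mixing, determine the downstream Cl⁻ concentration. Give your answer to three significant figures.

343 mg/L

Conservation of mass: C = (830.0·8.100 + 68.50·2490 + 20.70·1300 + 52.60·2460) / 971.8 = 333600/971.8 = 343.3 mg/L.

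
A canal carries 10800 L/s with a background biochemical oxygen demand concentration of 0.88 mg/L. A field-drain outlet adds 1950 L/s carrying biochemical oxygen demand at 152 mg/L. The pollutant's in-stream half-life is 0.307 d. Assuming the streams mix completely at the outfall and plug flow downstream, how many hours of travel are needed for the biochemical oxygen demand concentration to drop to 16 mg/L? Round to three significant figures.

4.31 h

After mixing, C = (10800·0.8800 + 1950·152.0) / 12750 = 305900/12750 = 23.99 mg/L.
Half-life 0.307 d → k = ln 2 / 0.307 = 2.258 d⁻¹.
23.99·exp(−k·t) = 16 → t = ln(23.99/16)/k = 15500 s = 4.307 h.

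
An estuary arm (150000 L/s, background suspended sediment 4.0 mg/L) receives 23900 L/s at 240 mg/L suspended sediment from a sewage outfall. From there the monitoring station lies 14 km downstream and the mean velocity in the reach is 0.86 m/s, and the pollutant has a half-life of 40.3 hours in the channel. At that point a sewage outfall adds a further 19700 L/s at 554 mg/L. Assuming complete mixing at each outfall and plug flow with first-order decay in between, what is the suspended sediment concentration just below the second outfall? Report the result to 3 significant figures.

Flow-weighted average: C = (150000·4.000 + 23900·240.0) / 173900 = 6336000/173900 = 36.43 mg/L; combined flow 173900 L/s.
Travel time t = 14·1000 / 0.86 = 16280 s = 4.522 h.
Half-life 40.3 h → k = ln 2 / 40.3 = 0.01720 h⁻¹ = 0.4128 d⁻¹.
First-order decay: C = 36.43·exp(−k·t) = 36.43·0.9252 = 33.71 mg/L.
Second outfall: C = (173900·33.71 + 19700·554.0)/193600 = 86.65 mg/L.

86.7 mg/L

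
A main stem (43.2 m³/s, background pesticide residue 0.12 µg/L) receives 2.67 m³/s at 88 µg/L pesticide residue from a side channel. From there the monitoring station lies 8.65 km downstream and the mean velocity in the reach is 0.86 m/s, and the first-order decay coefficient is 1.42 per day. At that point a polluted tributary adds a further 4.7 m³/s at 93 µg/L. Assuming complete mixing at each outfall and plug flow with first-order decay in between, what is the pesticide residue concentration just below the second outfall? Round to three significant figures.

Mass balance: C = (43.20·0.1200 + 2.670·88.00) / 45.87 = 240.1/45.87 = 5.235 µg/L; combined flow 45.87 m³/s.
Travel time t = 8.65·1000 / 0.86 = 10060 s = 2.794 h.
After decay, C = 5.235 × e^(−kt) = 5.235 × 0.8476 = 4.438 µg/L.
At the second outfall, C = (45.87·4.438 + 4.700·93.00) / (45.87 + 4.700) = 12.67 µg/L.

12.7 µg/L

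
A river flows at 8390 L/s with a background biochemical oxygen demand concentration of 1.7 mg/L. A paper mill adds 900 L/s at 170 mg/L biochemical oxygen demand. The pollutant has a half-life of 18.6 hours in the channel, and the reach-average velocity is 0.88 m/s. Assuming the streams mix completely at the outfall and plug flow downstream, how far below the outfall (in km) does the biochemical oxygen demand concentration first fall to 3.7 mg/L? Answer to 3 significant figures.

135 km

Flow-weighted average: C = (8390·1.700 + 900.0·170.0) / 9290 = 167300/9290 = 18.00 mg/L.
Half-life 18.6 h → k = ln 2 / 18.6 = 0.03727 h⁻¹ = 0.8944 d⁻¹.
Set 18.00·exp(−k·t) = 3.7 → t = ln(18.00/3.7)/k = 152900 s = 42.46 h.
Distance = v·t = 0.88·152900 = 134500 m = 134.5 km.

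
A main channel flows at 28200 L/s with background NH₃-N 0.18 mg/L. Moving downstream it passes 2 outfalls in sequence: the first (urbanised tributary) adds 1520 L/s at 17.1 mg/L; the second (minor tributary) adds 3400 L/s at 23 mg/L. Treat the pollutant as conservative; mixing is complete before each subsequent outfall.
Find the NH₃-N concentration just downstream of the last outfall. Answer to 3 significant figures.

After outfall 1: Q = 28200 + 1520 = 29720 L/s; C = (28200·0.1800 + 1520·17.10)/29720 = 1.045 mg/L.
After outfall 2: Q = 29720 + 3400 = 33120 L/s; C = (29720·1.045 + 3400·23.00)/33120 = 3.299 mg/L.

3.30 mg/L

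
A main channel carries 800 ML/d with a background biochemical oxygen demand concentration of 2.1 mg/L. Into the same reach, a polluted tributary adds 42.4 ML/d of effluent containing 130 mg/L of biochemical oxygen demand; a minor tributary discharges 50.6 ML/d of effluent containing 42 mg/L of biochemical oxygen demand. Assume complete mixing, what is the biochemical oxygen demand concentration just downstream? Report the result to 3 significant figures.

10.4 mg/L

Mass balance: C = (800.0·2.100 + 42.40·130.0 + 50.60·42.00) / 893.0 = 9317/893.0 = 10.43 mg/L.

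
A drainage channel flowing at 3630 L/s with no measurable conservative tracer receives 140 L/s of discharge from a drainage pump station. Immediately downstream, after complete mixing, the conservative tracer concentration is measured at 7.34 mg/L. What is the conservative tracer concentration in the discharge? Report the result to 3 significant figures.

Mass balance: 3630·0 + 140.0·Cₑ = 3770·7.340
→ Cₑ = (3770·7.340 − 3630·0) / 140.0 = 197.7 mg/L.

198 mg/L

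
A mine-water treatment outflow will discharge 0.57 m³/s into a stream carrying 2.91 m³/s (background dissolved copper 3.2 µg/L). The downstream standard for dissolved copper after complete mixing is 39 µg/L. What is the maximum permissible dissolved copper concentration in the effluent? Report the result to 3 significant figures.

At the limit, (Qr·Cr + Qe·Cₑ)/(Qr + Qe) = 39:
Cₑ = (3.480·39 − 2.910·3.200) / 0.5700 = 221.8 µg/L.

222 µg/L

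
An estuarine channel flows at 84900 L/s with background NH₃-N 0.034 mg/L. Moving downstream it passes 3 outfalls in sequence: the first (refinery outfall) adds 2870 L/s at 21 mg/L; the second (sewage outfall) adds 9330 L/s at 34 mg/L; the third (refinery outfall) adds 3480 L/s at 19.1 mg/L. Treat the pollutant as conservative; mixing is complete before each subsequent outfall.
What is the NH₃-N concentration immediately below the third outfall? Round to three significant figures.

After outfall 1: Q = 84900 + 2870 = 87770 L/s; C = (84900·0.03400 + 2870·21.00)/87770 = 0.7196 mg/L.
After outfall 2: Q = 87770 + 9330 = 97100 L/s; C = (87770·0.7196 + 9330·34.00)/97100 = 3.917 mg/L.
After outfall 3: Q = 97100 + 3480 = 100600 L/s; C = (97100·3.917 + 3480·19.10)/100600 = 4.443 mg/L.

4.44 mg/L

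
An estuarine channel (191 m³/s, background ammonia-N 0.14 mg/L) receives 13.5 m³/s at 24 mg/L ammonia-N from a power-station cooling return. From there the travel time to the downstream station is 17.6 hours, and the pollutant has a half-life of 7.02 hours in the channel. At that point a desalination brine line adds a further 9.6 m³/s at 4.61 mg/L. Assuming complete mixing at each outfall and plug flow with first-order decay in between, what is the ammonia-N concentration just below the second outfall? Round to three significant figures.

Flow-weighted average: C = (191.0·0.1400 + 13.50·24.00) / 204.5 = 350.7/204.5 = 1.715 mg/L; combined flow 204.5 m³/s.
Half-life 7.02 h → k = ln 2 / 7.02 = 0.09874 h⁻¹ = 2.370 d⁻¹.
First-order decay: C = 1.715·exp(−k·t) = 1.715·0.1759 = 0.3017 mg/L.
At the second outfall, C = (204.5·0.3017 + 9.600·4.610) / (204.5 + 9.600) = 0.4949 mg/L.

0.495 mg/L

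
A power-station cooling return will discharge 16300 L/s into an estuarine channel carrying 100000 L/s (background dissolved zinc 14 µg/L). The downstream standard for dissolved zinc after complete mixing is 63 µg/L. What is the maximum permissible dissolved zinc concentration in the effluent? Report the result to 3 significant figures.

At the limit, (Qr·Cr + Qe·Cₑ)/(Qr + Qe) = 63:
Cₑ = (116300·63 − 100000·14.00) / 16300 = 363.6 µg/L.

364 µg/L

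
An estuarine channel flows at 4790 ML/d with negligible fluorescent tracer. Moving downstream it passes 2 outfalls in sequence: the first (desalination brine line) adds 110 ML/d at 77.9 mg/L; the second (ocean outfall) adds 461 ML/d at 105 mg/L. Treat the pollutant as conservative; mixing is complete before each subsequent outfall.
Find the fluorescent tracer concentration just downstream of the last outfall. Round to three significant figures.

After outfall 1: Q = 4790 + 110.0 = 4900 ML/d; C = (4790·0 + 110.0·77.90)/4900 = 1.749 mg/L.
After outfall 2: Q = 4900 + 461.0 = 5361 ML/d; C = (4900·1.749 + 461.0·105.0)/5361 = 10.63 mg/L.

10.6 mg/L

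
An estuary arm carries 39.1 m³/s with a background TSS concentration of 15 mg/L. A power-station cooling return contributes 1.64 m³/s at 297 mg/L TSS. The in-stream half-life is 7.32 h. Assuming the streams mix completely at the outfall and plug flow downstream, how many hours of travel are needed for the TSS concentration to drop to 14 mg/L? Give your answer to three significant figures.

After mixing, C = (39.10·15.00 + 1.640·297.0) / 40.74 = 1074/40.74 = 26.35 mg/L.
Half-life 7.32 h → k = ln 2 / 7.32 = 0.09469 h⁻¹ = 2.273 d⁻¹.
26.35·exp(−k·t) = 14 → t = ln(26.35/14)/k = 24050 s = 6.679 h.

6.68 h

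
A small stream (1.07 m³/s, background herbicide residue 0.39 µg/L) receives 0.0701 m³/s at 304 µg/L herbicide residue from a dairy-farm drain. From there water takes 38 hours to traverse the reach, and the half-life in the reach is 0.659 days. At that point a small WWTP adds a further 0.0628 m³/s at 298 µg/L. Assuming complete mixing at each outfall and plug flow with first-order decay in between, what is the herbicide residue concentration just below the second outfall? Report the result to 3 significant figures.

Conservation of mass: C = (1.070·0.3900 + 0.07010·304.0) / 1.140 = 21.73/1.140 = 19.06 µg/L; combined flow 1.140 m³/s.
Half-life 0.659 d → k = ln 2 / 0.659 = 1.052 d⁻¹.
After decay, C = 19.06 × e^(−kt) = 19.06 × 0.1891 = 3.604 µg/L.
At the second outfall, C = (1.140·3.604 + 0.06280·298.0) / (1.140 + 0.06280) = 18.97 µg/L.

19.0 µg/L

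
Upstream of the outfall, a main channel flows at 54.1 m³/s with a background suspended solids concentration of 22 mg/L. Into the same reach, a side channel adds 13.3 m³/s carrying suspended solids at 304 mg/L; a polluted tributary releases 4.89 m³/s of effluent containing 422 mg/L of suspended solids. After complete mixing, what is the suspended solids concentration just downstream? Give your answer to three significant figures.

101 mg/L

Conservation of mass: C = (54.10·22.00 + 13.30·304.0 + 4.890·422.0) / 72.29 = 7297/72.29 = 100.9 mg/L.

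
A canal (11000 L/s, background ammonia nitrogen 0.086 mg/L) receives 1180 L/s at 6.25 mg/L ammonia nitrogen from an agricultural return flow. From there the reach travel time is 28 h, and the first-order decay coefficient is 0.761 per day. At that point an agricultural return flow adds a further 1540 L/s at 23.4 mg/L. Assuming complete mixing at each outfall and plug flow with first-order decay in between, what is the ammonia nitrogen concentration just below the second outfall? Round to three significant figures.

2.88 mg/L

Flow-weighted average: C = (11000·0.08600 + 1180·6.250) / 12180 = 8321/12180 = 0.6832 mg/L; combined flow 12180 L/s.
First-order decay: C = 0.6832·exp(−k·t) = 0.6832·0.4115 = 0.2812 mg/L.
At the second outfall, C = (12180·0.2812 + 1540·23.40) / (12180 + 1540) = 2.876 mg/L.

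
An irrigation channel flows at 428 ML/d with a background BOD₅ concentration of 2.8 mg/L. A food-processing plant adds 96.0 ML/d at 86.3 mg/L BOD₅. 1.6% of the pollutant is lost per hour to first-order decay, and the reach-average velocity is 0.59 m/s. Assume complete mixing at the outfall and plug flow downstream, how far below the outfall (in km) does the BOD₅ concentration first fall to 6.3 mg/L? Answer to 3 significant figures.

139 km

Mass balance: C = (428.0·2.800 + 96.00·86.30) / 524.0 = 9483/524.0 = 18.10 mg/L.
1.6%/h lost → k = −ln(1 − 0.016) = 0.01613 h⁻¹.
Set 18.10·exp(−k·t) = 6.3 → t = ln(18.10/6.3)/k = 235500 s = 65.42 h.
Distance = v·t = 0.59·235500 = 139000 m = 139.0 km.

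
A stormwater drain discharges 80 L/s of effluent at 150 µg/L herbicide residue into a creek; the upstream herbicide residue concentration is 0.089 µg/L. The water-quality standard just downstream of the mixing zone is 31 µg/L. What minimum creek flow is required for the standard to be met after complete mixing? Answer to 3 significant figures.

Set C_mix = 31: (Q·0.08900 + 80.00·150.0) / (Q + 80.00) = 31
→ Q = 80.00·(150.0 − 31)/(31 − 0.08900) = 308.0 L/s.

308 L/s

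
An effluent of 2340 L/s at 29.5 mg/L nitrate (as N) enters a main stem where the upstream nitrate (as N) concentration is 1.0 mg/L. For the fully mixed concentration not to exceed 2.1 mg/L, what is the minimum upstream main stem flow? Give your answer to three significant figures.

Set C_mix = 2.1: (Q·1.000 + 2340·29.50) / (Q + 2340) = 2.1
→ Q = 2340·(29.50 − 2.1)/(2.1 − 1.000) = 58290 L/s.

58300 L/s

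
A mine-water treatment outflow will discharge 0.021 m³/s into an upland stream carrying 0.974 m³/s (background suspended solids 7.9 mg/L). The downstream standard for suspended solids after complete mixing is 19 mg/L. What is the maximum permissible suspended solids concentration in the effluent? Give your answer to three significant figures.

534 mg/L

At the limit, (Qr·Cr + Qe·Cₑ)/(Qr + Qe) = 19:
Cₑ = (0.9950·19 − 0.9740·7.900) / 0.02100 = 533.8 mg/L.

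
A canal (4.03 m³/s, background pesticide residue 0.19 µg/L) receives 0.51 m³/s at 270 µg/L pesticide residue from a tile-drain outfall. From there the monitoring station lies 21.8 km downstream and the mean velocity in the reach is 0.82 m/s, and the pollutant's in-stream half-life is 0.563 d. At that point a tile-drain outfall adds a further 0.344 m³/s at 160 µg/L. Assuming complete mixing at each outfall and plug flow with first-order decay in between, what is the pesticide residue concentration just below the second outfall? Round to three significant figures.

Mass balance: C = (4.030·0.1900 + 0.5100·270.0) / 4.540 = 138.5/4.540 = 30.50 µg/L; combined flow 4.540 m³/s.
Travel time t = 21.8·1000 / 0.82 = 26590 s = 7.385 h.
Half-life 0.563 d → k = ln 2 / 0.563 = 1.231 d⁻¹.
After decay, C = 30.50 × e^(−kt) = 30.50 × 0.6847 = 20.88 µg/L.
Second outfall: C = (4.540·20.88 + 0.3440·160.0)/4.884 = 30.68 µg/L.

30.7 µg/L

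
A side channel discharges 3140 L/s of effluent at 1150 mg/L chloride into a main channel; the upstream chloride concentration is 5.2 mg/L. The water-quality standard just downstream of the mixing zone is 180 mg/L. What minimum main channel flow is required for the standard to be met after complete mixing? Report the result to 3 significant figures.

Set C_mix = 180: (Q·5.200 + 3140·1150) / (Q + 3140) = 180
→ Q = 3140·(1150 − 180)/(180 − 5.200) = 17420 L/s.

17400 L/s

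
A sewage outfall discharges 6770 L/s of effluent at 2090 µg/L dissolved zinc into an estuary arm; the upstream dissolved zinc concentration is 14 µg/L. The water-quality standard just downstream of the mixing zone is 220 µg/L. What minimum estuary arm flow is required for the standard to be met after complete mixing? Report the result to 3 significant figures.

Set C_mix = 220: (Q·14.00 + 6770·2090) / (Q + 6770) = 220
→ Q = 6770·(2090 − 220)/(220 − 14.00) = 61460 L/s.

61500 L/s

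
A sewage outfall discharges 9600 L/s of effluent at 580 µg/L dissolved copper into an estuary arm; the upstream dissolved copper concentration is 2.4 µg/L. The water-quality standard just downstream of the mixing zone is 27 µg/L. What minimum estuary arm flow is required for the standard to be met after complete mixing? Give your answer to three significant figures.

216000 L/s

Set C_mix = 27: (Q·2.400 + 9600·580.0) / (Q + 9600) = 27
→ Q = 9600·(580.0 − 27)/(27 − 2.400) = 215800 L/s.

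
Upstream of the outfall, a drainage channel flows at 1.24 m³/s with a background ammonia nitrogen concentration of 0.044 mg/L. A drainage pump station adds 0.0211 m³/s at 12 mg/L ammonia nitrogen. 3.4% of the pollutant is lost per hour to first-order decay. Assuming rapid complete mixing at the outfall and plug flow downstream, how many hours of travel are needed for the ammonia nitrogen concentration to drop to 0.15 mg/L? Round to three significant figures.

14.1 h

After mixing, C = (1.240·0.04400 + 0.02110·12.00) / 1.261 = 0.3078/1.261 = 0.2440 mg/L.
3.4%/h lost → k = −ln(1 − 0.034) = 0.03459 h⁻¹.
0.2440·exp(−k·t) = 0.15 → t = ln(0.2440/0.15)/k = 50650 s = 14.07 h.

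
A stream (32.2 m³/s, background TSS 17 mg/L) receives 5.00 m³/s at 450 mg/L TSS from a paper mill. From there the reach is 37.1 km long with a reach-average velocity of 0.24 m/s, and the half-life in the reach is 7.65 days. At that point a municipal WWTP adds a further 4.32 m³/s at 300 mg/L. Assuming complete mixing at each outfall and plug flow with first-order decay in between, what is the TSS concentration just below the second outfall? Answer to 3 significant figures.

After mixing, C = (32.20·17.00 + 5.000·450.0) / 37.20 = 2797/37.20 = 75.20 mg/L; combined flow 37.20 m³/s.
Travel time t = 37.1·1000 / 0.24 = 154600 s = 42.94 h.
Half-life 7.65 d → k = ln 2 / 7.65 = 0.09061 d⁻¹.
Applying C = C₀e^(−kt): 75.20 × 0.8503 = 63.95 mg/L.
Second outfall: C = (37.20·63.95 + 4.320·300.0)/41.52 = 88.51 mg/L.

88.5 mg/L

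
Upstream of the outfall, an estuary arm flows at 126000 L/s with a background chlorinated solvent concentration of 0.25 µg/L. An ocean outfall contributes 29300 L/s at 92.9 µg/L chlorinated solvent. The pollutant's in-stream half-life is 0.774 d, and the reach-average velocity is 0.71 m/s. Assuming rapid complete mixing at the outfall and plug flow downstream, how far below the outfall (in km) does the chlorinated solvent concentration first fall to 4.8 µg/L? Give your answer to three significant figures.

Conservation of mass: C = (126000·0.2500 + 29300·92.90) / 155300 = 2753000/155300 = 17.73 µg/L.
Half-life 0.774 d → k = ln 2 / 0.774 = 0.8955 d⁻¹.
Set 17.73·exp(−k·t) = 4.8 → t = ln(17.73/4.8)/k = 126100 s = 35.02 h.
Distance = v·t = 0.71·126100 = 89500 m = 89.50 km.

89.5 km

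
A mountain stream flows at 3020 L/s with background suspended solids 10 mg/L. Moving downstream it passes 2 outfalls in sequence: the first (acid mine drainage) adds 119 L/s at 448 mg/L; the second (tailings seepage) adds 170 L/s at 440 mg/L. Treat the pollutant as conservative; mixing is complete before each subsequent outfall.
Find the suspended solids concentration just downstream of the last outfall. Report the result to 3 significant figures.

After outfall 1: Q = 3020 + 119.0 = 3139 L/s; C = (3020·10.00 + 119.0·448.0)/3139 = 26.60 mg/L.
After outfall 2: Q = 3139 + 170.0 = 3309 L/s; C = (3139·26.60 + 170.0·440.0)/3309 = 47.84 mg/L.

47.8 mg/L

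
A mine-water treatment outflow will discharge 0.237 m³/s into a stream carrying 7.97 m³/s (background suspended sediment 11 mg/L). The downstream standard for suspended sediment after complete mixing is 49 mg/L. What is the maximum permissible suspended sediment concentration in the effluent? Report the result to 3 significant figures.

At the limit, (Qr·Cr + Qe·Cₑ)/(Qr + Qe) = 49:
Cₑ = (8.207·49 − 7.970·11.00) / 0.2370 = 1327 mg/L.

1330 mg/L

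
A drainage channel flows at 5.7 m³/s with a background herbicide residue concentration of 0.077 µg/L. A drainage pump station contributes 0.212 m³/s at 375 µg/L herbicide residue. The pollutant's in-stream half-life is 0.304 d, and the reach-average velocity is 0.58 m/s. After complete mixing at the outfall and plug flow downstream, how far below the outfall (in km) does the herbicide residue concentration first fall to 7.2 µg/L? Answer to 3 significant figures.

13.9 km

Mass balance: C = (5.700·0.07700 + 0.2120·375.0) / 5.912 = 79.94/5.912 = 13.52 µg/L.
Half-life 0.304 d → k = ln 2 / 0.304 = 2.280 d⁻¹.
Set 13.52·exp(−k·t) = 7.2 → t = ln(13.52/7.2)/k = 23880 s = 6.633 h.
Distance = v·t = 0.58·23880 = 13850 m = 13.85 km.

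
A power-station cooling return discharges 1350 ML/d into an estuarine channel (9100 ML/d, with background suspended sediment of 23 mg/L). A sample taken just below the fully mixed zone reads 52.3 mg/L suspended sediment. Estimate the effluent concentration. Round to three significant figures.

Mass balance: 9100·23.00 + 1350·Cₑ = 10450·52.30
→ Cₑ = (10450·52.30 − 9100·23.00) / 1350 = 249.8 mg/L.

250 mg/L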